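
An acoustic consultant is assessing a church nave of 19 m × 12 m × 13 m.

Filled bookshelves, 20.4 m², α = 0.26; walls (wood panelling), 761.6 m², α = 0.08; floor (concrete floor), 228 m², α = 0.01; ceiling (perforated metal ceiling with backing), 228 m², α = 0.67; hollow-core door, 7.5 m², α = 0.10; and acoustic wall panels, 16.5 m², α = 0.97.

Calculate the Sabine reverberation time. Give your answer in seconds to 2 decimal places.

2.00 s

Summing Sᵢαᵢ: 5.304 + 60.928 + 2.280 + 152.760 + 0.750 + 16.005 → A = 238.027 sabins.
Room volume: 2964 m³.
T = 0.161 V/A = 0.161·2964/238.027 = 2.00 s.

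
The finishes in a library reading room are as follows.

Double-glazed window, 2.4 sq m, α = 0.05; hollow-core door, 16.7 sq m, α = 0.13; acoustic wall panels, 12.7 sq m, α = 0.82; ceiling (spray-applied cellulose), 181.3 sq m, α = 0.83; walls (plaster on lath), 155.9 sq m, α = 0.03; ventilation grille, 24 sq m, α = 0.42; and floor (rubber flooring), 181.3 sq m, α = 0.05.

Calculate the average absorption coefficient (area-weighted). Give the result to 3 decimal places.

S = Σ Sᵢ = 2.4 + 16.7 + 12.7 + 181.3 + 155.9 + 24 + 181.3 = 574.3 sq m.
Weighted sum Σ Sα = 187.006.
ᾱ = A/S = 0.326.

0.326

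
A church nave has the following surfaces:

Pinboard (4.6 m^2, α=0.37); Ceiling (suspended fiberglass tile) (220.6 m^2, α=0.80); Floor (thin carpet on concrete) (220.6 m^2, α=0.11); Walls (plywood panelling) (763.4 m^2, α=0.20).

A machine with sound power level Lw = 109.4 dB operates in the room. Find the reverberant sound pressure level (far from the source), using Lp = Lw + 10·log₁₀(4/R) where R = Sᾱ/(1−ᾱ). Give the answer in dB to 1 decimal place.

88.4 dB

A = 355.128 sabins; S = 1209.2 m^2.
ᾱ = 0.2937, so room constant R = A/(1−ᾱ) = 502.801 m^2.
Lp = 109.4 + 10·log₁₀(4/502.801) = 109.4 + (-20.99) = 88.4 dB.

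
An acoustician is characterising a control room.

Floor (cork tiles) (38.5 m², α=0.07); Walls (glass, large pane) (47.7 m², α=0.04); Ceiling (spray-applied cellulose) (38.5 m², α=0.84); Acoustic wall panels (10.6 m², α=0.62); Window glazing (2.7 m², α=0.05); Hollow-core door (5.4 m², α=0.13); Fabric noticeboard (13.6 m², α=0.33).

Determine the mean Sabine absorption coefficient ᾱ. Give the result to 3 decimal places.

S = Σ Sᵢ = 38.5 + 47.7 + 38.5 + 10.6 + 2.7 + 5.4 + 13.6 = 157.0 m².
Σ(Sᵢαᵢ) = 38.5×0.07 + 47.7×0.04 + 38.5×0.84 + 10.6×0.62 + 2.7×0.05 + 5.4×0.13 + 13.6×0.33 = 48.840.
ᾱ = A/S = 0.311.

0.311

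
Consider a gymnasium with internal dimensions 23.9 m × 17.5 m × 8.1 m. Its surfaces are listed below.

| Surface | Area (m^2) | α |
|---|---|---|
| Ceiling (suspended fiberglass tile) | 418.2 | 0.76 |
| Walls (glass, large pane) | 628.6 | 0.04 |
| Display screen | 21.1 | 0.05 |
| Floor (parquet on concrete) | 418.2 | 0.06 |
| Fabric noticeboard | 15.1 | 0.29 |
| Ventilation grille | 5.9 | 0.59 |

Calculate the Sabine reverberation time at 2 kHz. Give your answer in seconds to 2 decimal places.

Total absorption A = 418.2*0.76 + 628.6*0.04 + 21.1*0.05 + 418.2*0.06 + 15.1*0.29 + 5.9*0.59
  = 317.832 + 25.144 + 1.055 + 25.092 + 4.379 + 3.481 = 376.983 m^2 sabins.
V = 23.9·17.5·8.1 = 3387.825 m³.
Sabine: RT60 = 0.161 × 3387.825 / 376.983 = 1.45 s.

1.45 sec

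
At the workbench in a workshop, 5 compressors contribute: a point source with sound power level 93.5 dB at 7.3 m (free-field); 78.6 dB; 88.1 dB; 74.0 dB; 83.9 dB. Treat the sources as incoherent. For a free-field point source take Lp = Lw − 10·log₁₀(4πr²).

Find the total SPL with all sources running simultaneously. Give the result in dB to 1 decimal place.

Source at 7.3 m: Lp = 93.5 − 10·log₁₀(4π·7.3²) = 93.5 − 10·log₁₀(669.662) = 65.2 dB.
Σ 10^(Lᵢ/10) = 9.92e+08.
Combined level = 10 log₁₀(9.92e+08) = 90.0 dB.

90.0 dB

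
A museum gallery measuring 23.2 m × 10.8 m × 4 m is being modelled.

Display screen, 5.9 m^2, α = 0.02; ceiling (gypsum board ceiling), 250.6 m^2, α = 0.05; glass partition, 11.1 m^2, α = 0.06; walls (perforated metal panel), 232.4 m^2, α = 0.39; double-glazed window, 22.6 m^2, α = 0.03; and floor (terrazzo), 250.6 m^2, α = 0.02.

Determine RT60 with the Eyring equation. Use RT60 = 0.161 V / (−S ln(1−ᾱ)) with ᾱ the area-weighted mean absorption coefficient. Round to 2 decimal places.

1.36 seconds

Total surface area S = 5.9 + 250.6 + 11.1 + 232.4 + 22.6 + 250.6 = 773.2 m^2.
Σ(Sᵢαᵢ) = 5.9·0.02 + 250.6·0.05 + 11.1·0.06 + 232.4·0.39 + 22.6·0.03 + 250.6·0.02 = 109.640.
ᾱ = 109.640 / 773.2 = 0.1418.
Eyring denominator: −S ln(1−ᾱ) = 118.236.
V = 23.2 × 10.8 × 4 = 1002.24 m³.
T = 0.161·V/[−S·ln(1−ᾱ)] = 0.161·1002.24/118.236 = 1.36 s.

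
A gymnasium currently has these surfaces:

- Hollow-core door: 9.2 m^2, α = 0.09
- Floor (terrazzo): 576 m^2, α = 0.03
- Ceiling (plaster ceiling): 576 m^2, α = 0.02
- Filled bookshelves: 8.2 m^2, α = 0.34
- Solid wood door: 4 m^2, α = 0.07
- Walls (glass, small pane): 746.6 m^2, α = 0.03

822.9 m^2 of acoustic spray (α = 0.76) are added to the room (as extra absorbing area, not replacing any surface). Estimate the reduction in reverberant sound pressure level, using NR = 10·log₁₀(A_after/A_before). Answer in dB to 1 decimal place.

10.9 dB

A_before = Σ Sᵢαᵢ = 9.2*0.09 + 576*0.03 + 576*0.02 + 8.2*0.34 + 4*0.07 + 746.6*0.03 = 55.094 sabins.
Treatment contributes 822.9·0.76 = 625.404 sabins.
A_after = 55.094 + 625.404 = 680.498 sabins.
Reduction = 10 log₁₀(A_after/A_before) = 10 log₁₀(12.3516) = 10.9 dB.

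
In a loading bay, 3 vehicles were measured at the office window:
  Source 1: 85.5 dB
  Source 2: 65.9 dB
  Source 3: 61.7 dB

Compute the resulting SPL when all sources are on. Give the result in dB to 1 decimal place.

85.6 dB

Converting to relative power and adding: 10^(85.5/10) + 10^(65.9/10) + 10^(61.7/10) = 3.602e+08.
L_total = 10·log₁₀(3.602e+08) = 85.6 dB.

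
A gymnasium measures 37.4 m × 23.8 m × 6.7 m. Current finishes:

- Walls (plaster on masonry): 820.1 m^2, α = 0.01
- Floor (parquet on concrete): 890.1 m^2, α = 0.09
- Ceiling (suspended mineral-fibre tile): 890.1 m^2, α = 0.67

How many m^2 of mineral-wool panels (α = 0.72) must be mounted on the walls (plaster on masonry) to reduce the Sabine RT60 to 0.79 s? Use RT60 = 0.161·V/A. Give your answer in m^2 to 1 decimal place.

Equivalent absorption area: A₁ = 820.1×0.01 + 890.1×0.09 + 890.1×0.67 = 684.677 m^2.
V = 5963.804 m³. Target absorption A₂ = 0.161 × 5963.804 / 0.79 = 1215.408 sabins.
ΔA needed = 1215.408 − 684.677 = 530.731 sabins.
Net gain per m^2: Δα = 0.72 − 0.01 = 0.71.
Panel area = 530.731 / 0.71 = 747.5 m^2.

747.5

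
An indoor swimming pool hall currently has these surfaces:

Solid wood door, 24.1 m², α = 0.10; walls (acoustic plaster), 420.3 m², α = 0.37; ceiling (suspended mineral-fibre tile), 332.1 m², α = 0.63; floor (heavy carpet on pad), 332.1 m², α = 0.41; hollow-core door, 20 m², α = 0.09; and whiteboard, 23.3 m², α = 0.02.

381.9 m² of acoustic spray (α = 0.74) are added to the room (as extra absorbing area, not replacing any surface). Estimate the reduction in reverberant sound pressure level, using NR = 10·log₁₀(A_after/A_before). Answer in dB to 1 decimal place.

1.9 dB

Total absorption A_before = 24.1·0.10 + 420.3·0.37 + 332.1·0.63 + 332.1·0.41 + 20·0.09 + 23.3·0.02
  = 2.410 + 155.511 + 209.223 + 136.161 + 1.800 + 0.466 = 505.571 m² sabins.
Added absorption = 381.9 × 0.74 = 282.606 sabins.
New total A_after = 788.177 sabins.
Reduction = 10 log₁₀(A_after/A_before) = 10 log₁₀(1.5590) = 1.9 dB.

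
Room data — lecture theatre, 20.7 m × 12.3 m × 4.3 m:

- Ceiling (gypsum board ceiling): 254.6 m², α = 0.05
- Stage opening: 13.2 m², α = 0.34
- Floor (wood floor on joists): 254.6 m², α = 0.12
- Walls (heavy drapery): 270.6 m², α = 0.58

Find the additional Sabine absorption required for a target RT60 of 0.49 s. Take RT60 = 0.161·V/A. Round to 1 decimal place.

155.0 sabins

Summing Sᵢαᵢ: 12.730 + 4.488 + 30.552 + 156.948 → A₁ = 204.718 sabins.
For T = 0.49 s, need A₂ = 0.161·V/T = 0.161·1094.823/0.49 = 359.728 sabins.
Additional absorption ΔA = 359.728 − 204.718 = 155.0 sabins.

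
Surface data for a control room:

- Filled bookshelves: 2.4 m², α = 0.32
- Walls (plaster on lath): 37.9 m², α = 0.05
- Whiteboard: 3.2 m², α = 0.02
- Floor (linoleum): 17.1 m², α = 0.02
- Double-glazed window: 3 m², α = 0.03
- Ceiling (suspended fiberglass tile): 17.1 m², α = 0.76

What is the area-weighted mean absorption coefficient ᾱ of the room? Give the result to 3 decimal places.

Total surface area S = 80.7 m².
A = 2.4×0.32 + 37.9×0.05 + 3.2×0.02 + 17.1×0.02 + 3×0.03 + 17.1×0.76 = 16.155 sabins.
ᾱ = 16.155 / 80.7 = 0.200.

0.200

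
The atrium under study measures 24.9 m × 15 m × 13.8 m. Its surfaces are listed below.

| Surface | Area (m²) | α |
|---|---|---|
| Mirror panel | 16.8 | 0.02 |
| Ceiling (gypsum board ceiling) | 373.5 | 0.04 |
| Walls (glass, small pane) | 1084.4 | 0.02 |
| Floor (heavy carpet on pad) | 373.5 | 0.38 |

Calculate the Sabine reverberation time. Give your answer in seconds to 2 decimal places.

A = Σ Sᵢαᵢ = 16.8·0.02 + 373.5·0.04 + 1084.4·0.02 + 373.5·0.38 = 178.894 sabins.
Volume V = 24.9 × 15 × 13.8 = 5154.3 m³.
RT60 = 0.161 · V / A = 0.161 × 5154.3 / 178.894 = 4.64 s.

4.64 s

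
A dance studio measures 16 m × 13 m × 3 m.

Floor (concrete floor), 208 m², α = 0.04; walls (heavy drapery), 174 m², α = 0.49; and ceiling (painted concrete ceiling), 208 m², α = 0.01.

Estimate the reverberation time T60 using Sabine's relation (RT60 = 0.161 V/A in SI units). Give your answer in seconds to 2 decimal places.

1.05 seconds

Summing Sᵢαᵢ: 8.320 + 85.260 + 2.080 → A = 95.660 sabins.
Room volume: 624 m³.
Sabine: RT60 = 0.161 × 624 / 95.660 = 1.05 s.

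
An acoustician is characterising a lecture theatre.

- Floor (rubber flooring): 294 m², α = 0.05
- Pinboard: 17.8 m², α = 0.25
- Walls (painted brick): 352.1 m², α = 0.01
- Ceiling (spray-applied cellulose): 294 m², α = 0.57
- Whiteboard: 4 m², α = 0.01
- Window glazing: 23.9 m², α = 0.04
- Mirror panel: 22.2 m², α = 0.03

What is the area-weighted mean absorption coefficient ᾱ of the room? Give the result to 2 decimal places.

0.19

Total surface area S = 1008.0 m².
Weighted sum Σ Sα = 191.913.
ᾱ = 191.913 / 1008.0 = 0.19.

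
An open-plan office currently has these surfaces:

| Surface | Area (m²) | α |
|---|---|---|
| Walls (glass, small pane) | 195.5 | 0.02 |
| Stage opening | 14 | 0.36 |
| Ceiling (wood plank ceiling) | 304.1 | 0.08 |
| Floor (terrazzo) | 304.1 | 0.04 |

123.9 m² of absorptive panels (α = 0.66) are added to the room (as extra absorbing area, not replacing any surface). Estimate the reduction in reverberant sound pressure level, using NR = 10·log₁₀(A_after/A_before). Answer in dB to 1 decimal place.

4.5 dB

A_before = Σ Sᵢαᵢ = 195.5*0.02 + 14*0.36 + 304.1*0.08 + 304.1*0.04 = 45.442 sabins.
Treatment contributes 123.9·0.66 = 81.774 sabins.
A_after = 45.442 + 81.774 = 127.216 sabins.
Reduction = 10 log₁₀(A_after/A_before) = 10 log₁₀(2.7995) = 4.5 dB.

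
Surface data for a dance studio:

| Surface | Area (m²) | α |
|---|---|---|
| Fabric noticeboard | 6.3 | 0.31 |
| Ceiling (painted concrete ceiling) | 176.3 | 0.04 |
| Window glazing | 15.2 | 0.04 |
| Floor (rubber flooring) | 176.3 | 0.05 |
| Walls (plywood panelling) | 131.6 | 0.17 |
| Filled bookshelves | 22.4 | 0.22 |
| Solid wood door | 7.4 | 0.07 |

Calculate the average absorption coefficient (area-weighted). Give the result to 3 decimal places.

Total surface area S = 535.5 m².
Σ(Sᵢαᵢ) = 6.3*0.31 + 176.3*0.04 + 15.2*0.04 + 176.3*0.05 + 131.6*0.17 + 22.4*0.22 + 7.4*0.07 = 46.246.
ᾱ = A/S = 0.086.

0.086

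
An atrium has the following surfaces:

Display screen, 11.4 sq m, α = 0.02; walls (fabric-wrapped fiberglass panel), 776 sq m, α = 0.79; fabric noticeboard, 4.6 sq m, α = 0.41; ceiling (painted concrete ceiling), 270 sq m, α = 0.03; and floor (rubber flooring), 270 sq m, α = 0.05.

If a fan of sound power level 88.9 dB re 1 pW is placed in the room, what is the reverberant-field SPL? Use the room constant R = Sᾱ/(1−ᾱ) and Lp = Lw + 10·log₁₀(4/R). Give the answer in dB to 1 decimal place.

64.1 dB

Σ(Sᵢαᵢ) = 11.4×0.02 + 776×0.79 + 4.6×0.41 + 270×0.03 + 270×0.05 = 636.754; total area S = 1332.0 sq m.
ᾱ = 0.4780, so room constant R = A/(1−ᾱ) = 1219.835 sq m.
Lp = 88.9 + 10·log₁₀(4/1219.835) = 88.9 + (-24.84) = 64.1 dB.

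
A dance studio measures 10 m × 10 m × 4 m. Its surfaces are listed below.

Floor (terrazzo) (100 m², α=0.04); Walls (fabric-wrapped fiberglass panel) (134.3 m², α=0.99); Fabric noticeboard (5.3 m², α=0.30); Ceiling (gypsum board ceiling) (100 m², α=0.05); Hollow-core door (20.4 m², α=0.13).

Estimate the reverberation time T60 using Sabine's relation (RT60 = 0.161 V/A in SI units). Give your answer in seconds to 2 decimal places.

0.44 seconds

Total absorption A = 100·0.04 + 134.3·0.99 + 5.3·0.30 + 100·0.05 + 20.4·0.13
  = 4.000 + 132.957 + 1.590 + 5.000 + 2.652 = 146.199 m² sabins.
Volume V = 10 × 10 × 4 = 400 m³.
T = 0.161 V/A = 0.161·400/146.199 = 0.44 s.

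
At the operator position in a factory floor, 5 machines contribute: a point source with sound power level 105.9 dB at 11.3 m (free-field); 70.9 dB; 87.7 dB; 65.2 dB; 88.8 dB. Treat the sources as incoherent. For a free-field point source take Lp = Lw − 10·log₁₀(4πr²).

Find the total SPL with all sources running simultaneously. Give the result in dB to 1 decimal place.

Source at 11.3 m: Lp = 105.9 − 10·log₁₀(4π·11.3²) = 105.9 − 10·log₁₀(1604.600) = 73.8 dB.
Converting to relative power and adding: 10^(73.8/10) + 10^(70.9/10) + 10^(87.7/10) + 10^(65.2/10) + 10^(88.8/10) = 1.387e+09.
Back to dB: 10·log₁₀ Σ = 91.4 dB.

91.4 dB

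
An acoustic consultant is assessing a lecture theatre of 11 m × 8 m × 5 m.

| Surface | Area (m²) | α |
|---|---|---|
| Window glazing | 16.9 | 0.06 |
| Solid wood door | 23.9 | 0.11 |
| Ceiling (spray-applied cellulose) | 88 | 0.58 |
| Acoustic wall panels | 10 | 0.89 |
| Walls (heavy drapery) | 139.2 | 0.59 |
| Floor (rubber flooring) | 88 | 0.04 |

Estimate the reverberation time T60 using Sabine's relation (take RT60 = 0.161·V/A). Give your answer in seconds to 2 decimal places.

0.47 sec

Summing Sᵢαᵢ: 1.014 + 2.629 + 51.040 + 8.900 + 82.128 + 3.520 → A = 149.231 sabins.
V = 11·8·5 = 440 m³.
Sabine: RT60 = 0.161 × 440 / 149.231 = 0.47 s.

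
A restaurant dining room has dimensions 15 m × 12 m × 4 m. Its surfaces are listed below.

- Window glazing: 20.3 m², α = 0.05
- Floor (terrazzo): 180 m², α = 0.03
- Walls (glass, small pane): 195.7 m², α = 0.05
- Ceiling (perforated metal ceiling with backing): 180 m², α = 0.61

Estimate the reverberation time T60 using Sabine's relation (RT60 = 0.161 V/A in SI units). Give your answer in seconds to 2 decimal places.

0.92 seconds

Total absorption A = 20.3*0.05 + 180*0.03 + 195.7*0.05 + 180*0.61
  = 1.015 + 5.400 + 9.785 + 109.800 = 126.000 m² sabins.
V = 15·12·4 = 720 m³.
T = 0.161 V/A = 0.161·720/126.000 = 0.92 s.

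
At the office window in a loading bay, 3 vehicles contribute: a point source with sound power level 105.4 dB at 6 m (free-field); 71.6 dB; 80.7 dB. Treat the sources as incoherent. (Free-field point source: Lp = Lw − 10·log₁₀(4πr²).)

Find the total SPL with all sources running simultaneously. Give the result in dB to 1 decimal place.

Source at 6 m: Lp = 105.4 − 10·log₁₀(4π·6²) = 105.4 − 10·log₁₀(452.389) = 78.8 dB.
Σ 10^(Lᵢ/10) = 2.078e+08.
Combined level = 10 log₁₀(2.078e+08) = 83.2 dB.

83.2 dB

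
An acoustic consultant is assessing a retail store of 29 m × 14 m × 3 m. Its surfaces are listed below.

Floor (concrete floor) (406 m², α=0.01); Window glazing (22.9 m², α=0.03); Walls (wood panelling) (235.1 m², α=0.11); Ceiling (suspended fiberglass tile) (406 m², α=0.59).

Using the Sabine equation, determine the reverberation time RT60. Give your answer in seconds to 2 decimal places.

Summing Sᵢαᵢ: 4.060 + 0.687 + 25.861 + 239.540 → A = 270.148 sabins.
Room volume: 1218 m³.
RT60 = 0.161 · V / A = 0.161 × 1218 / 270.148 = 0.73 s.

0.73 s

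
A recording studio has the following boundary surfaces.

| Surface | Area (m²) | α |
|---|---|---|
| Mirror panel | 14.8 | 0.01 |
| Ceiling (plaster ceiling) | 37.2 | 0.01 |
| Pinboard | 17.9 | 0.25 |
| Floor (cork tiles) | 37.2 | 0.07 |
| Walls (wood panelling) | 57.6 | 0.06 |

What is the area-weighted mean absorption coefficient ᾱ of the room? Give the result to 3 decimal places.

S = Σ Sᵢ = 14.8 + 37.2 + 17.9 + 37.2 + 57.6 = 164.7 m².
Σ(Sᵢαᵢ) = 14.8·0.01 + 37.2·0.01 + 17.9·0.25 + 37.2·0.07 + 57.6·0.06 = 11.055.
ᾱ = 11.055 / 164.7 = 0.067.

0.067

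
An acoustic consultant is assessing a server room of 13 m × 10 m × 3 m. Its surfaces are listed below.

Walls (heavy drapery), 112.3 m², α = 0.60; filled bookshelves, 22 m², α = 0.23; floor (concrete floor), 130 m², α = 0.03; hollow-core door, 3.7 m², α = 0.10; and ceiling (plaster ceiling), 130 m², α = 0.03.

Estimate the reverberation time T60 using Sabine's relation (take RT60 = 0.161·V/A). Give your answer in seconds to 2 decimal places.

0.78 seconds

A = Σ Sᵢαᵢ = 112.3·0.60 + 22·0.23 + 130·0.03 + 3.7·0.10 + 130·0.03 = 80.610 sabins.
Room volume: 390 m³.
T = 0.161 V/A = 0.161·390/80.610 = 0.78 s.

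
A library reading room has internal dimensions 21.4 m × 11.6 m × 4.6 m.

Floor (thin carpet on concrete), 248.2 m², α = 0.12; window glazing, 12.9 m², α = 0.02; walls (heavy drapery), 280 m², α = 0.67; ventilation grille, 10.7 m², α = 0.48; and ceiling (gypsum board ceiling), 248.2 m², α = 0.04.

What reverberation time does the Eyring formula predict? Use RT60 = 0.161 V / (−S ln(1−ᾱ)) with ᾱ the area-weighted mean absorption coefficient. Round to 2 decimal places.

0.67 s

S = Σ Sᵢ = 800.0 m².
Absorption A = 248.2·0.12 + 12.9·0.02 + 280·0.67 + 10.7·0.48 + 248.2·0.04 = 232.706 sabins.
Mean coefficient ᾱ = A/S = 0.2909.
−S·ln(1−ᾱ) = −800.0 × ln(1 − 0.2909) = 275.007.
V = 21.4 × 11.6 × 4.6 = 1141.904 m³.
T = 0.161·V/[−S·ln(1−ᾱ)] = 0.161·1141.904/275.007 = 0.67 s.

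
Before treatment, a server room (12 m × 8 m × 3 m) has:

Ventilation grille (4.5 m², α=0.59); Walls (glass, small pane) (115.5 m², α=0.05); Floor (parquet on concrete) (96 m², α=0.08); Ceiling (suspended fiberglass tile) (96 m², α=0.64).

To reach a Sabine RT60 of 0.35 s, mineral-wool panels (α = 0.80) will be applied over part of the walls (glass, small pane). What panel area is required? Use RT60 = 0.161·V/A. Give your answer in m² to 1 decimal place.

Summing Sᵢαᵢ: 2.655 + 5.775 + 7.680 + 61.440 → A₁ = 77.550 sabins.
V = 288 m³. Target absorption A₂ = 0.161 × 288 / 0.35 = 132.480 sabins.
ΔA needed = 132.480 − 77.550 = 54.930 sabins.
Each m² of panel replacing the walls (glass, small pane) adds (0.80 − 0.05) = 0.75 sabins.
Area = ΔA/Δα = 54.930/0.75 = 73.2 m².

73.2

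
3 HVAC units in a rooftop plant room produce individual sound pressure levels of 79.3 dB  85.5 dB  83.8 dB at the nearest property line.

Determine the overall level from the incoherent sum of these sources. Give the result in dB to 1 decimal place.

Sum in the linear (power) domain: Σ 10^(Lᵢ/10) = 10^(79.3/10) + 10^(85.5/10) + 10^(83.8/10) = 6.798e+08.
L_total = 10·log₁₀(6.798e+08) = 88.3 dB.

88.3 dB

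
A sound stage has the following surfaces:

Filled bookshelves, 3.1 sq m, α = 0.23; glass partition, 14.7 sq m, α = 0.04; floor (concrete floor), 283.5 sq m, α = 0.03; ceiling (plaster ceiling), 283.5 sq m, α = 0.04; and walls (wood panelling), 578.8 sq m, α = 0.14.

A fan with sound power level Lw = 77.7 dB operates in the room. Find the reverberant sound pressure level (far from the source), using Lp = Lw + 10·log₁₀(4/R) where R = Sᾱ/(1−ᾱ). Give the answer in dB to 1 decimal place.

63.2 dB

A = 102.178 sabins; S = 1163.6 sq m.
ᾱ = 0.0878, so room constant R = A/(1−ᾱ) = 112.013 sq m.
Lp = Lw + 10 log₁₀(4/R) = 77.7 -14.47 = 63.2 dB.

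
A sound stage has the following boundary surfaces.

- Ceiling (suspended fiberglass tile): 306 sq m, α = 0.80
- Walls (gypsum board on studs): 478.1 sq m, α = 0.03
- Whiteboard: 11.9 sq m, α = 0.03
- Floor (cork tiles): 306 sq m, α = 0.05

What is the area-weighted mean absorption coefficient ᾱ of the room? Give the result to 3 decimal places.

S = Σ Sᵢ = 306 + 478.1 + 11.9 + 306 = 1102.0 sq m.
Σ(Sᵢαᵢ) = 306*0.80 + 478.1*0.03 + 11.9*0.03 + 306*0.05 = 274.800.
ᾱ = A/S = 0.249.

0.249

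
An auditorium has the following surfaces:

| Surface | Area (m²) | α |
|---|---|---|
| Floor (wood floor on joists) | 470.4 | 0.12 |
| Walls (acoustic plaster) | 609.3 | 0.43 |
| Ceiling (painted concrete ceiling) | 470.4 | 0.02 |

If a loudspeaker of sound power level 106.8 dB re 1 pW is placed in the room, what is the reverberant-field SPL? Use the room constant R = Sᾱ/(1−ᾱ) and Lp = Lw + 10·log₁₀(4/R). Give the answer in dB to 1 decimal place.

A = 327.855 sabins; S = 1550.1 m².
ᾱ = 327.855/1550.1 = 0.2115; R = Sᾱ/(1−ᾱ) = 327.855/(1−0.2115) = 415.796 m².
Lp = Lw + 10 log₁₀(4/R) = 106.8 -20.17 = 86.6 dB.

86.6 dB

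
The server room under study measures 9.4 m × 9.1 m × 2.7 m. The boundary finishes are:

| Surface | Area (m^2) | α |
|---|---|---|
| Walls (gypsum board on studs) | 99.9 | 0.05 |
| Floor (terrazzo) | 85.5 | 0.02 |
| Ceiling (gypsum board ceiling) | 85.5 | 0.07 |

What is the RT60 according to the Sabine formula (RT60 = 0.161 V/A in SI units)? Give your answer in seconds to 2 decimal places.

A = Σ Sᵢαᵢ = 99.9*0.05 + 85.5*0.02 + 85.5*0.07 = 12.690 sabins.
V = 9.4·9.1·2.7 = 230.958 m³.
T = 0.161 V/A = 0.161·230.958/12.690 = 2.93 s.

2.93 sec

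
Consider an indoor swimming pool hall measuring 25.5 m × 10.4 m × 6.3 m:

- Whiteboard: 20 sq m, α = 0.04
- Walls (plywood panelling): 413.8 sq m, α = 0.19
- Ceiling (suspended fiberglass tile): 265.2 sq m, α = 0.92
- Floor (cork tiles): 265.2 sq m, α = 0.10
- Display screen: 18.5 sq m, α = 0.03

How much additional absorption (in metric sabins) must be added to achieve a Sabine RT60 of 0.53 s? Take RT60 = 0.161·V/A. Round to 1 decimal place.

Summing Sᵢαᵢ: 0.800 + 78.622 + 243.984 + 26.520 + 0.555 → A₁ = 350.481 sabins.
For T = 0.53 s, need A₂ = 0.161·V/T = 0.161·1670.76/0.53 = 507.533 sabins.
ΔA = A₂ − A₁ = 507.533 − 350.481 = 157.1 sabins.

157.1 sabins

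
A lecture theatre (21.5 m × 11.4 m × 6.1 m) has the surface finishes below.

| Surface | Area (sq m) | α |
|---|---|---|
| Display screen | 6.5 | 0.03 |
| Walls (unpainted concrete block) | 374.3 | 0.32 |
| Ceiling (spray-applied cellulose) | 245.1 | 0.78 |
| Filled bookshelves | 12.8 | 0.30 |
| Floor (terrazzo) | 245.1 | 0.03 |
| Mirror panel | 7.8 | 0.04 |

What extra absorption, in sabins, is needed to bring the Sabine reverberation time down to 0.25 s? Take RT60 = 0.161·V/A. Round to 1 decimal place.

640.2 sabins

Equivalent absorption area: A₁ = 6.5×0.03 + 374.3×0.32 + 245.1×0.78 + 12.8×0.30 + 245.1×0.03 + 7.8×0.04 = 322.654 sq m.
V = 1495.11 m³. Required absorption A₂ = 0.161 × 1495.11 / 0.25 = 962.851 sabins.
Shortfall: 962.851 − 322.654 = 640.2 sabins.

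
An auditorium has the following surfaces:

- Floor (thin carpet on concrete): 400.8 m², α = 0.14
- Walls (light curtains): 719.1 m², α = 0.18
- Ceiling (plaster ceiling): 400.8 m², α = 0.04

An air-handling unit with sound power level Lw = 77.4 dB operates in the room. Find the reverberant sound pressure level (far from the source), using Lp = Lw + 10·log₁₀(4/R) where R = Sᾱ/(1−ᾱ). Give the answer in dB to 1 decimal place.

A = 201.582 sabins; S = 1520.7 m².
ᾱ = 0.1326, so room constant R = A/(1−ᾱ) = 232.398 m².
Lp = 77.4 + 10·log₁₀(4/232.398) = 77.4 + (-17.64) = 59.8 dB.

59.8 dB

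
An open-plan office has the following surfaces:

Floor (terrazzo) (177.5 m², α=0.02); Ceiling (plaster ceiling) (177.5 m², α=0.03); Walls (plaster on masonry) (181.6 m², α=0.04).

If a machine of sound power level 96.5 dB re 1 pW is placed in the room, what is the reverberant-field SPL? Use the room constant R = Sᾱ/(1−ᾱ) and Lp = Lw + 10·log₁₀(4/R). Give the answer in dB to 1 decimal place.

Σ(Sᵢαᵢ) = 177.5·0.02 + 177.5·0.03 + 181.6·0.04 = 16.139; total area S = 536.6 m².
ᾱ = 16.139/536.6 = 0.0301; R = Sᾱ/(1−ᾱ) = 16.139/(1−0.0301) = 16.640 m².
Lp = Lw + 10 log₁₀(4/R) = 96.5 -6.19 = 90.3 dB.

90.3 dB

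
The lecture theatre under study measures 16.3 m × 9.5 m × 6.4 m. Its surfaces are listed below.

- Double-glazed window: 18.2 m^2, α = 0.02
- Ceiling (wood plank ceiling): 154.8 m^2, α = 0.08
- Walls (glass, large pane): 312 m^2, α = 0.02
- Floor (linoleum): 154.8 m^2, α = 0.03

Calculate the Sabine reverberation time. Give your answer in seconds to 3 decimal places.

6.752 s

Equivalent absorption area: A = 18.2·0.02 + 154.8·0.08 + 312·0.02 + 154.8·0.03 = 23.632 m^2.
Room volume: 991.04 m³.
RT60 = 0.161 · V / A = 0.161 × 991.04 / 23.632 = 6.752 s.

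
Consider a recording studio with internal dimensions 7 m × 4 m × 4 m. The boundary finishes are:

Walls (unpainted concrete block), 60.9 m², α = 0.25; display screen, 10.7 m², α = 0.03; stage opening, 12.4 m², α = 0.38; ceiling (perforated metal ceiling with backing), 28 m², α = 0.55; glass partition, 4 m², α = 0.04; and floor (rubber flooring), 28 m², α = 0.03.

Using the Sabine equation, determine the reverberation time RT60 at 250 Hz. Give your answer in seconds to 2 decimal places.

0.49 s

Total absorption A = 60.9*0.25 + 10.7*0.03 + 12.4*0.38 + 28*0.55 + 4*0.04 + 28*0.03
  = 15.225 + 0.321 + 4.712 + 15.400 + 0.160 + 0.840 = 36.658 m² sabins.
V = 7·4·4 = 112 m³.
Sabine: RT60 = 0.161 × 112 / 36.658 = 0.49 s.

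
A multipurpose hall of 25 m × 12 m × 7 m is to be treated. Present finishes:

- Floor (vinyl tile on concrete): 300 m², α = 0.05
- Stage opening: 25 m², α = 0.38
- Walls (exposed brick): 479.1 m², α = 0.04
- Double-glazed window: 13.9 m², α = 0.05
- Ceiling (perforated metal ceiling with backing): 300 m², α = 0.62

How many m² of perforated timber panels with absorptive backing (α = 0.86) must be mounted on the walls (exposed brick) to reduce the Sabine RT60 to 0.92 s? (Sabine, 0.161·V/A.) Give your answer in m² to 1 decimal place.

167.2

Summing Sᵢαᵢ: 15.000 + 9.500 + 19.164 + 0.695 + 186.000 → A₁ = 230.359 sabins.
V = 2100 m³. Target absorption A₂ = 0.161 × 2100 / 0.92 = 367.500 sabins.
ΔA needed = 367.500 − 230.359 = 137.141 sabins.
Net gain per m²: Δα = 0.86 − 0.04 = 0.82.
Area = ΔA/Δα = 137.141/0.82 = 167.2 m².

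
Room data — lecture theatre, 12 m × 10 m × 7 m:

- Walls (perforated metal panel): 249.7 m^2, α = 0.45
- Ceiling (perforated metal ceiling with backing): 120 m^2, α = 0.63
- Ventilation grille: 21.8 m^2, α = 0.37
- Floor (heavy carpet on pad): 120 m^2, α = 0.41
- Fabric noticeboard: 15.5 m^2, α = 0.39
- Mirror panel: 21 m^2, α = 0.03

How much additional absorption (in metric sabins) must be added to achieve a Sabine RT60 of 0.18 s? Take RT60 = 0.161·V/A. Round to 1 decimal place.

A₁ = Σ Sᵢαᵢ = 249.7·0.45 + 120·0.63 + 21.8·0.37 + 120·0.41 + 15.5·0.39 + 21·0.03 = 251.906 sabins.
Target A₂ = 0.161·840/0.18 = 751.333 sabins (V = 840 m³).
ΔA = A₂ − A₁ = 751.333 − 251.906 = 499.4 sabins.

499.4 sabins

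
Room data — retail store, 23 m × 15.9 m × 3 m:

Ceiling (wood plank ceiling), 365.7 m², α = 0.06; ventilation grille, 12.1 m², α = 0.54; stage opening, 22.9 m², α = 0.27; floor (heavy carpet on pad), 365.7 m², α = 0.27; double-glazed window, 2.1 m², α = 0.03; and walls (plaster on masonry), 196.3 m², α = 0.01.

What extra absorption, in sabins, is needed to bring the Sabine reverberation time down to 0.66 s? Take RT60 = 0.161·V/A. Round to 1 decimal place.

Summing Sᵢαᵢ: 21.942 + 6.534 + 6.183 + 98.739 + 0.063 + 1.963 → A₁ = 135.424 sabins.
Target A₂ = 0.161·1097.1/0.66 = 267.626 sabins (V = 1097.1 m³).
Additional absorption ΔA = 267.626 − 135.424 = 132.2 sabins.

132.2 sabins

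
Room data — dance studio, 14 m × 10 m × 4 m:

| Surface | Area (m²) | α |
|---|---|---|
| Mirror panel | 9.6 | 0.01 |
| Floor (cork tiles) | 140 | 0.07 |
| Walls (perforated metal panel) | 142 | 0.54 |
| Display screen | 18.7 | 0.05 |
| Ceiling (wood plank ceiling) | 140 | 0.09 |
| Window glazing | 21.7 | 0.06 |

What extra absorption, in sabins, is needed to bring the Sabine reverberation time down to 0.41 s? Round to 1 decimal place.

A₁ = Σ Sᵢαᵢ = 9.6×0.01 + 140×0.07 + 142×0.54 + 18.7×0.05 + 140×0.09 + 21.7×0.06 = 101.413 sabins.
V = 560 m³. Required absorption A₂ = 0.161 × 560 / 0.41 = 219.902 sabins.
Additional absorption ΔA = 219.902 − 101.413 = 118.5 sabins.

118.5 sabins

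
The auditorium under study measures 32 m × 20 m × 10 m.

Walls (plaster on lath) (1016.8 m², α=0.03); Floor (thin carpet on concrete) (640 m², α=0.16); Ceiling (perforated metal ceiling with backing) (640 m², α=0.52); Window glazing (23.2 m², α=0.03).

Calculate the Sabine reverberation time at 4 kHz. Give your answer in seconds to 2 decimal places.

Summing Sᵢαᵢ: 30.504 + 102.400 + 332.800 + 0.696 → A = 466.400 sabins.
Room volume: 6400 m³.
RT60 = 0.161 · V / A = 0.161 × 6400 / 466.400 = 2.21 s.

2.21 s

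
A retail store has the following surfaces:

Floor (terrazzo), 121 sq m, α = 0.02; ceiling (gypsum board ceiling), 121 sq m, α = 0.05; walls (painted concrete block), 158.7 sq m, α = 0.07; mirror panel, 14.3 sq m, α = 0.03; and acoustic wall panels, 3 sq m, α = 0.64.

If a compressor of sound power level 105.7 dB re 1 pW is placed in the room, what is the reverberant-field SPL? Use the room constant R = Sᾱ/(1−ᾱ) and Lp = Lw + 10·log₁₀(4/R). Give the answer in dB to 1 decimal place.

A = 21.928 sabins; S = 418.0 sq m.
ᾱ = 0.0525, so room constant R = A/(1−ᾱ) = 23.143 sq m.
Lp = 105.7 + 10·log₁₀(4/23.143) = 105.7 + (-7.62) = 98.1 dB.

98.1 dB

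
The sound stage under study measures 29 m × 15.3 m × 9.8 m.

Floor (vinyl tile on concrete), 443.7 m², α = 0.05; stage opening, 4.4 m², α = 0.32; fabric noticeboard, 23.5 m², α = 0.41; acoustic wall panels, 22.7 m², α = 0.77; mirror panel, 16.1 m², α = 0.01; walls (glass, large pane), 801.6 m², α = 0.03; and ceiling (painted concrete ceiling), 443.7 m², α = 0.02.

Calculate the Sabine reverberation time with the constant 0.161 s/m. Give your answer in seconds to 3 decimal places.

8.355 s

A = Σ Sᵢαᵢ = 443.7·0.05 + 4.4·0.32 + 23.5·0.41 + 22.7·0.77 + 16.1·0.01 + 801.6·0.03 + 443.7·0.02 = 83.790 sabins.
Volume V = 29 × 15.3 × 9.8 = 4348.26 m³.
RT60 = 0.161 · V / A = 0.161 × 4348.26 / 83.790 = 8.355 s.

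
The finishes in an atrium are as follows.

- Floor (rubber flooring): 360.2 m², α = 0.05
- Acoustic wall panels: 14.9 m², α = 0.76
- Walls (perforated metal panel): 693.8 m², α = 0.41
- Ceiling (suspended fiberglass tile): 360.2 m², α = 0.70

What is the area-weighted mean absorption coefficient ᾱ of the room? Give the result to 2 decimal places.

0.40

S = Σ Sᵢ = 360.2 + 14.9 + 693.8 + 360.2 = 1429.1 m².
A = 360.2·0.05 + 14.9·0.76 + 693.8·0.41 + 360.2·0.70 = 565.932 sabins.
ᾱ = 565.932 / 1429.1 = 0.40.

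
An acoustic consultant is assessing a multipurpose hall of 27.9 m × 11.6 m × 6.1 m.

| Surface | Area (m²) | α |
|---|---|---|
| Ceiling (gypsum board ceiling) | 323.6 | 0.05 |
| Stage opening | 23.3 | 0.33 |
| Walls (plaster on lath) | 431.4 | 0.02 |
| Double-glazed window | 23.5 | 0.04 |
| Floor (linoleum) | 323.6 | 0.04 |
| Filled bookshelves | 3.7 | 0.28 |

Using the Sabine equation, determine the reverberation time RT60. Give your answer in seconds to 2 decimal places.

6.70 sec

Equivalent absorption area: A = 323.6·0.05 + 23.3·0.33 + 431.4·0.02 + 23.5·0.04 + 323.6·0.04 + 3.7·0.28 = 47.417 m².
Volume V = 27.9 × 11.6 × 6.1 = 1974.204 m³.
Sabine: RT60 = 0.161 × 1974.204 / 47.417 = 6.70 s.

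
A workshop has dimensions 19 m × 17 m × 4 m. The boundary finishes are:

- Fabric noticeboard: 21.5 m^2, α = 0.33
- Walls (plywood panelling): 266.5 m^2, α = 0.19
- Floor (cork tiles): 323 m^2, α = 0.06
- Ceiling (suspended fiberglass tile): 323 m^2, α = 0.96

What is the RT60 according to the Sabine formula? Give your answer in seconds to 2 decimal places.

A = Σ Sᵢαᵢ = 21.5·0.33 + 266.5·0.19 + 323·0.06 + 323·0.96 = 387.190 sabins.
V = 19·17·4 = 1292 m³.
T = 0.161 V/A = 0.161·1292/387.190 = 0.54 s.

0.54 s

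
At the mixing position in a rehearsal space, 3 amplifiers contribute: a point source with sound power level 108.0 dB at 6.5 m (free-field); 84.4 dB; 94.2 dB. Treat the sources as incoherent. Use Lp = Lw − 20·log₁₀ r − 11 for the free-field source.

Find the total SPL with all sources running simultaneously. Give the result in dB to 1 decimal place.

Source at 6.5 m: Lp = 108.0 − 20·log₁₀(6.5) − 11 = 80.7 dB.
Sum in the linear (power) domain: Σ 10^(Lᵢ/10) = 10^(80.7/10) + 10^(84.4/10) + 10^(94.2/10) = 3.023e+09.
Combined level = 10 log₁₀(3.023e+09) = 94.8 dB.

94.8 dB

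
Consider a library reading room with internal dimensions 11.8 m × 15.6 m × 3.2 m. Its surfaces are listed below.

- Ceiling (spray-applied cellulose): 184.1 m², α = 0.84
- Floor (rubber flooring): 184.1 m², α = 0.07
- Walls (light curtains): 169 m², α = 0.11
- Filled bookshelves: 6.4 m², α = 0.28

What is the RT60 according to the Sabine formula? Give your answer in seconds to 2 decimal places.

0.50 s

Summing Sᵢαᵢ: 154.644 + 12.887 + 18.590 + 1.792 → A = 187.913 sabins.
Volume V = 11.8 × 15.6 × 3.2 = 589.056 m³.
Sabine: RT60 = 0.161 × 589.056 / 187.913 = 0.50 s.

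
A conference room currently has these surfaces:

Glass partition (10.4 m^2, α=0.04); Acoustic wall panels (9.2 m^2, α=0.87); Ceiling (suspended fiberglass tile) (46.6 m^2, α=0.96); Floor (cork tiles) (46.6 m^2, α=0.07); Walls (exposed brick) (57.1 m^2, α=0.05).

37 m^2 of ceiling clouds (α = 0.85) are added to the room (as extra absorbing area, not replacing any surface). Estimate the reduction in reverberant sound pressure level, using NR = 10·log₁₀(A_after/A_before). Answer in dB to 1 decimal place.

Summing Sᵢαᵢ: 0.416 + 8.004 + 44.736 + 3.262 + 2.855 → A_before = 59.273 sabins.
Treatment contributes 37·0.85 = 31.450 sabins.
A_after = 59.273 + 31.450 = 90.723 sabins.
NR = 10·log₁₀(90.723/59.273) = 1.8 dB.

1.8 dB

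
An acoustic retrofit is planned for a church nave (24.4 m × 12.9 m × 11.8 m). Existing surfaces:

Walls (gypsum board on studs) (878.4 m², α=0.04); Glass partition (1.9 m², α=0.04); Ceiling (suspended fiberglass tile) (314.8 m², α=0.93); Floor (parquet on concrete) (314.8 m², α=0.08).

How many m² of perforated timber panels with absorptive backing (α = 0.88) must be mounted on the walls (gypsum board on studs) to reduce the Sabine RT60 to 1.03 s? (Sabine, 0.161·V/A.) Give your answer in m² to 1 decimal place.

A₁ = Σ Sᵢαᵢ = 878.4*0.04 + 1.9*0.04 + 314.8*0.93 + 314.8*0.08 = 353.160 sabins.
V = 3714.168 m³. Target absorption A₂ = 0.161 × 3714.168 / 1.03 = 580.564 sabins.
ΔA needed = 580.564 − 353.160 = 227.404 sabins.
Each m² of panel replacing the walls (gypsum board on studs) adds (0.88 − 0.04) = 0.84 sabins.
Panel area = 227.404 / 0.84 = 270.7 m².

270.7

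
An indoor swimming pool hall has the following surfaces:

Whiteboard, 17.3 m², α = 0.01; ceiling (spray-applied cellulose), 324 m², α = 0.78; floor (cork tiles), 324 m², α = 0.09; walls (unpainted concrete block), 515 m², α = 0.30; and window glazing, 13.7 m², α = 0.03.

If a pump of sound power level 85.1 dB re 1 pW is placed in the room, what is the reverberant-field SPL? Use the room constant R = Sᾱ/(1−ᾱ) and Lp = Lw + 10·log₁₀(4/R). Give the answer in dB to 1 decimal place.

Σ(Sᵢαᵢ) = 17.3·0.01 + 324·0.78 + 324·0.09 + 515·0.30 + 13.7·0.03 = 436.964; total area S = 1194.0 m².
ᾱ = 436.964/1194.0 = 0.3660; R = Sᾱ/(1−ᾱ) = 436.964/(1−0.3660) = 689.218 m².
Lp = Lw + 10 log₁₀(4/R) = 85.1 -22.36 = 62.7 dB.

62.7 dB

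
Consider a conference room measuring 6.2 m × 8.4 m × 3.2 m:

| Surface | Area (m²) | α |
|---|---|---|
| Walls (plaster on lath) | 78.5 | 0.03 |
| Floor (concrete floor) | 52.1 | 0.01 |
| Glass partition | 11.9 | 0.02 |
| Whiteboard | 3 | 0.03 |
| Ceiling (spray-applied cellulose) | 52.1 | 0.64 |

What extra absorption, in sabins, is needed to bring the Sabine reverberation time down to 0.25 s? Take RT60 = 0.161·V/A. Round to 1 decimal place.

Summing Sᵢαᵢ: 2.355 + 0.521 + 0.238 + 0.090 + 33.344 → A₁ = 36.548 sabins.
For T = 0.25 s, need A₂ = 0.161·V/T = 0.161·166.656/0.25 = 107.326 sabins.
Shortfall: 107.326 − 36.548 = 70.8 sabins.

70.8 sabins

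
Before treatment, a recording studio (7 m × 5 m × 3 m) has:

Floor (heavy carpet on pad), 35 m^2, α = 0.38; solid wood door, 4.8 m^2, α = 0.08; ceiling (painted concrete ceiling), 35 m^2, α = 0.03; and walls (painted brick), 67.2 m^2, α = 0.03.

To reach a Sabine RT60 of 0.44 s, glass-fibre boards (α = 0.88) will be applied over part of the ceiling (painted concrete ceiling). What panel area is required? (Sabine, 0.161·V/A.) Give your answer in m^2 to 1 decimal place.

Total absorption A₁ = 35*0.38 + 4.8*0.08 + 35*0.03 + 67.2*0.03
  = 13.300 + 0.384 + 1.050 + 2.016 = 16.750 m^2 sabins.
Required A₂ = 0.161·105/0.44 = 38.420 sabins.
ΔA needed = 38.420 − 16.750 = 21.670 sabins.
Each m^2 of panel replacing the ceiling (painted concrete ceiling) adds (0.88 − 0.03) = 0.85 sabins.
Panel area = 21.670 / 0.85 = 25.5 m^2.

25.5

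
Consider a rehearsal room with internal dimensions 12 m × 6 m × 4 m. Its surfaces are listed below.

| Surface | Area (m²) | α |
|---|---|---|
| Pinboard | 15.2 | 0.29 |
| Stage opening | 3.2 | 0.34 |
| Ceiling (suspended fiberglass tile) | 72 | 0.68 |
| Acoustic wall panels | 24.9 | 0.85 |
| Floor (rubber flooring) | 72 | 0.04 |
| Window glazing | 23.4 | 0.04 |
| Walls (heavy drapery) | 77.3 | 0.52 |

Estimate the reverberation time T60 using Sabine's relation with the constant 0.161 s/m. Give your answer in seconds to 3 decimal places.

A = Σ Sᵢαᵢ = 15.2·0.29 + 3.2·0.34 + 72·0.68 + 24.9·0.85 + 72·0.04 + 23.4·0.04 + 77.3·0.52 = 119.633 sabins.
Volume V = 12 × 6 × 4 = 288 m³.
Sabine: RT60 = 0.161 × 288 / 119.633 = 0.388 s.

0.388 s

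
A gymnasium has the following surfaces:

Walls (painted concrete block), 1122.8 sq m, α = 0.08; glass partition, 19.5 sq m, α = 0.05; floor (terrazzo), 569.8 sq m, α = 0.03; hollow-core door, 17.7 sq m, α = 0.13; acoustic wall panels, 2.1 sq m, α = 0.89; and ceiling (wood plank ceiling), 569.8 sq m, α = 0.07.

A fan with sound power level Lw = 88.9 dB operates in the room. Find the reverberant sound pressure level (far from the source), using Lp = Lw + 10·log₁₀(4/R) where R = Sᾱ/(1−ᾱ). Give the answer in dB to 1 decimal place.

Σ(Sᵢαᵢ) = 1122.8·0.08 + 19.5·0.05 + 569.8·0.03 + 17.7·0.13 + 2.1·0.89 + 569.8·0.07 = 151.949; total area S = 2301.7 sq m.
ᾱ = 151.949/2301.7 = 0.0660; R = Sᾱ/(1−ᾱ) = 151.949/(1−0.0660) = 162.686 sq m.
Lp = 88.9 + 10·log₁₀(4/162.686) = 88.9 + (-16.09) = 72.8 dB.

72.8 dB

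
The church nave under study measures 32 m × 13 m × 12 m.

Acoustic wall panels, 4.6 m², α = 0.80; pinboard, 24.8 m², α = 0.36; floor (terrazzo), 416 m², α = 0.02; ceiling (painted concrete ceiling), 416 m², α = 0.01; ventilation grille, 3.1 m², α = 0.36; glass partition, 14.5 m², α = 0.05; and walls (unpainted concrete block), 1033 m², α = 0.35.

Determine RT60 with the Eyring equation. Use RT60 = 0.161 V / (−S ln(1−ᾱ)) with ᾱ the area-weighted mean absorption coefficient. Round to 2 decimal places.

S = Σ Sᵢ = 1912.0 m².
Σ(Sᵢαᵢ) = 4.6·0.80 + 24.8·0.36 + 416·0.02 + 416·0.01 + 3.1·0.36 + 14.5·0.05 + 1033·0.35 = 388.479.
ᾱ = 388.479 / 1912.0 = 0.2032.
Eyring denominator: −S ln(1−ᾱ) = 434.314.
V = 32 × 13 × 12 = 4992 m³.
RT60 = 0.161 × 4992 / 434.314 = 1.85 s.

1.85 seconds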